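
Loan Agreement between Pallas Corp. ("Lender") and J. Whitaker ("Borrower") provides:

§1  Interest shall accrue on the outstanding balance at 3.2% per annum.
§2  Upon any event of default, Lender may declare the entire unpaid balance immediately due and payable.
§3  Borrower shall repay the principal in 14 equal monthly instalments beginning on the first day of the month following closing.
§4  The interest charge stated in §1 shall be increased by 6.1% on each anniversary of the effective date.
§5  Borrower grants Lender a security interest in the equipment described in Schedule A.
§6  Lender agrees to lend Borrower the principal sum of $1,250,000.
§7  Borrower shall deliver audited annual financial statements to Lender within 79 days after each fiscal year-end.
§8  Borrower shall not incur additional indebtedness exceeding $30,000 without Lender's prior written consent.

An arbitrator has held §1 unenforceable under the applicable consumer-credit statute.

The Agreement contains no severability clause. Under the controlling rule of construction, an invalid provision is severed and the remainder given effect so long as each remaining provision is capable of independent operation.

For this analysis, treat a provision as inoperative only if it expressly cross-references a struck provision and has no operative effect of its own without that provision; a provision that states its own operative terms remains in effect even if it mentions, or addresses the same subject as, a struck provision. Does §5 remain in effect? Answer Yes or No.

Yes

§1 is struck. §4 has no operative effect of its own apart from §1 and is therefore inoperative. Under the stated default rule, only provisions that cannot operate independently fall away; the rest are enforced. That leaves §2, §3, §5, §6, §7, and §8 in effect. §5 is among the surviving provisions, so the answer is yes.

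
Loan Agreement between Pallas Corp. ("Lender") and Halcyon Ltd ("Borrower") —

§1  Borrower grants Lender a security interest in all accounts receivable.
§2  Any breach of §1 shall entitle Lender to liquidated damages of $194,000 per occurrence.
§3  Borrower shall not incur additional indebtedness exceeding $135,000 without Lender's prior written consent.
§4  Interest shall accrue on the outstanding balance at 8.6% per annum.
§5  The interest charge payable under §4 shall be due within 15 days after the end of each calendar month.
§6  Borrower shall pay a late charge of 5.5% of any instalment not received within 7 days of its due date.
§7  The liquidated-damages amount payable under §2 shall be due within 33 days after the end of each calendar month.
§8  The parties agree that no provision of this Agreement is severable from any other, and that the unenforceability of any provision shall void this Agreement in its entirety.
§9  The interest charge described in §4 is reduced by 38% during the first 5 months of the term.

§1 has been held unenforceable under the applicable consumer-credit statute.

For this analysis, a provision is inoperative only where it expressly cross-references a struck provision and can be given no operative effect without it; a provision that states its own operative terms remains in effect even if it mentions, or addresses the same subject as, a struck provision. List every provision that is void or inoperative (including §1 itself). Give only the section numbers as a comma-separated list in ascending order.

1, 2, 3, 4, 5, 6, 7, 8, 9

§1 is struck. The whole of §2 is the liquidated-damages amount, defined by reference to §1, so §2 cannot stand once §1 is removed. §7 has no operative effect of its own apart from §2 and is therefore inoperative. §8 provides that the Agreement is not severable, so the invalidity of any one provision voids the entire Agreement. No provision of the Agreement survives.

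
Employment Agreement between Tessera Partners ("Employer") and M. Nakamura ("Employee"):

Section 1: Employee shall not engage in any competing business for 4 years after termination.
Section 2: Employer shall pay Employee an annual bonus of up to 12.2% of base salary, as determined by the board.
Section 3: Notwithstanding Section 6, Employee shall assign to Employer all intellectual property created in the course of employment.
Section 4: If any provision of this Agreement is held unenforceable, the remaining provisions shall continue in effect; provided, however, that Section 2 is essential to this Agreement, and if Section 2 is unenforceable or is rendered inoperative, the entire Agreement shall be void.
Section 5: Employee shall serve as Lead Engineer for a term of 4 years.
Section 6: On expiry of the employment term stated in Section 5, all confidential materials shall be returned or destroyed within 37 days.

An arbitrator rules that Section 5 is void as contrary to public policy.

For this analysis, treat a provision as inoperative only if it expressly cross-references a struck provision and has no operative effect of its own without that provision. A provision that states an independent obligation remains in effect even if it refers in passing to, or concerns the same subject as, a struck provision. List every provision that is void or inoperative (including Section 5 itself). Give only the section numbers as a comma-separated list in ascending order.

Section 5 is struck. The only function of Section 6 is the return obligation tied to Section 5, so it cannot stand once Section 5 is removed. Section 3 mentions Section 6 but its own obligation stands independently of Section 6, so Section 3 is not affected. Section 4 makes Section 2 an essential term, but Section 2 is unaffected, so the severability proviso in Section 4 preserves the remaining provisions. The provisions still in force are Section 1, Section 2, Section 3, and Section 4.

5, 6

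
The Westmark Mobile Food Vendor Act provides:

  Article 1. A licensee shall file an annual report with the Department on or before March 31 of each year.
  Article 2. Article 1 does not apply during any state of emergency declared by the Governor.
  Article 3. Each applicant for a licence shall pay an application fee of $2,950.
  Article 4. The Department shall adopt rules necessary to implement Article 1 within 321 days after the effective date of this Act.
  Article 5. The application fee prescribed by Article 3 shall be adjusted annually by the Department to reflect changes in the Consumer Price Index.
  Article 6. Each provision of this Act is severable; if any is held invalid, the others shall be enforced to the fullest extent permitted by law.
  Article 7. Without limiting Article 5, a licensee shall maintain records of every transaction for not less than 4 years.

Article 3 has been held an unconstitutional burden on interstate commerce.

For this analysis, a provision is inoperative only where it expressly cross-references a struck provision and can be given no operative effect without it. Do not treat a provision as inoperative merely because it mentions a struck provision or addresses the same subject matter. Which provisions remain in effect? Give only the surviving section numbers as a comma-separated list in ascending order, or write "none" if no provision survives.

1, 2, 4, 6, 7

Article 3 is struck. Article 5 does nothing except set the indexation of the application fee by reference to Article 3; with Article 3 gone it has no independent effect and is inoperative. Article 7 mentions Article 5 but its own obligation stands independently of Article 5, so Article 7 is not affected. Under the severability clause in Article 6, the remaining provisions continue in force. Article 1, Article 2, Article 4, Article 6, and Article 7 remain in effect.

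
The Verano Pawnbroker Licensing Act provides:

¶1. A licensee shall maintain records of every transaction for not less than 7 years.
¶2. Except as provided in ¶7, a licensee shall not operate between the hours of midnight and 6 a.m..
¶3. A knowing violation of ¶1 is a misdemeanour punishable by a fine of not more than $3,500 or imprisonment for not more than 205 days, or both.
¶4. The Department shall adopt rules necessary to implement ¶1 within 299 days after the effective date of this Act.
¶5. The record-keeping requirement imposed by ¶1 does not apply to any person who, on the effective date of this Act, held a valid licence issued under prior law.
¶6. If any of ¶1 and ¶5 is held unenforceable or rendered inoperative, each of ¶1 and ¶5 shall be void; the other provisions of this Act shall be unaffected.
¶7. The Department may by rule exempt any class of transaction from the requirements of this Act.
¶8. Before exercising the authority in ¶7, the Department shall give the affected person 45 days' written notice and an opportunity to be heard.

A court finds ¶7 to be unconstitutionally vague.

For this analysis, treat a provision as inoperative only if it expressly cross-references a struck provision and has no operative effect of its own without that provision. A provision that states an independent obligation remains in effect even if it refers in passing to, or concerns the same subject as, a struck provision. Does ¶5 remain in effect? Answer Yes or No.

Yes

¶7 is struck. The only function of ¶8 is the notice-and-hearing requirement for ¶7, so it cannot stand once ¶7 is removed. Although ¶2 refers to ¶7, its operative terms do not depend on ¶7, so it remains in effect. ¶6 ties ¶1 and ¶5 together, but none of those is affected here; the remaining provisions continue in force under ¶6. That leaves ¶1, ¶2, ¶3, ¶4, ¶5, and ¶6 in effect. ¶5 is among the surviving provisions, so the answer is yes.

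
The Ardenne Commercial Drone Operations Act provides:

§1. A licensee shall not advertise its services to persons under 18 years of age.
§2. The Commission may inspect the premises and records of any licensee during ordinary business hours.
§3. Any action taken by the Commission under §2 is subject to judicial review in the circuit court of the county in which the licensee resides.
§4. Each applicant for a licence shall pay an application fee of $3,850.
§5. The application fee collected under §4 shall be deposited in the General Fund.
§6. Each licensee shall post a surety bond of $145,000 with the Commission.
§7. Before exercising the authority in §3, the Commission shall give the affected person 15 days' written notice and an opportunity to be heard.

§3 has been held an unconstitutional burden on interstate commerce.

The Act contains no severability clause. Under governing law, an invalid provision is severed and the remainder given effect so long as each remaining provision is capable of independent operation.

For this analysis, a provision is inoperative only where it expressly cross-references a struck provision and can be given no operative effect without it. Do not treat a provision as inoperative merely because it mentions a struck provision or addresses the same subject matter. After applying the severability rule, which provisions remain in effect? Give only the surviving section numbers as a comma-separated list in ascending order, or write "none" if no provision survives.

1, 2, 4, 5, 6

§3 is struck. §7 operates only by reference to §3, so it falls with §3. Under the stated default rule, only provisions that cannot operate independently fall away; the rest are enforced. The provisions still in force are §1, §2, §4, §5, and §6.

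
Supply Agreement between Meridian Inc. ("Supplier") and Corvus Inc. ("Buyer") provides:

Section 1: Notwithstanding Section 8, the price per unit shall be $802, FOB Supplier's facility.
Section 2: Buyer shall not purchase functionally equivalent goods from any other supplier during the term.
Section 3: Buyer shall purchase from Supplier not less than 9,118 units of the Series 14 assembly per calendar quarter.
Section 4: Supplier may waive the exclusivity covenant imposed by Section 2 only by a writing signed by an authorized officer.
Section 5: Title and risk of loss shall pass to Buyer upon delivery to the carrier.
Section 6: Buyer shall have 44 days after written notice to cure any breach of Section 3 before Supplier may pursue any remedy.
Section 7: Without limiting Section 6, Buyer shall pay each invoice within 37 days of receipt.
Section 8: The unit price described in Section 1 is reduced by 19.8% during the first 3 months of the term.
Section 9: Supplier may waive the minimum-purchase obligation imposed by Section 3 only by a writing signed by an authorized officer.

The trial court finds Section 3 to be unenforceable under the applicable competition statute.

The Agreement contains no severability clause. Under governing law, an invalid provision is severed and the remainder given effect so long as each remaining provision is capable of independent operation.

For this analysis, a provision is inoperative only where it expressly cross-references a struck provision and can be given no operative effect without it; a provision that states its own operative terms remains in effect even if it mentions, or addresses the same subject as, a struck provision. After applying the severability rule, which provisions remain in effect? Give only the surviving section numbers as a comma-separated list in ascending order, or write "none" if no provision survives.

1, 2, 4, 5, 7, 8

Section 3 is struck. Section 6 operates only by reference to Section 3, so it falls with Section 3. Section 9 merely fixes the waiver condition for Section 3; with Section 3 gone it has nothing to operate on and falls away. Although Section 7 refers to Section 6, its operative terms do not depend on Section 6, so it remains in effect. Under the stated default rule, only provisions that cannot operate independently fall away; the rest are enforced. That leaves Section 1, Section 2, Section 4, Section 5, Section 7, and Section 8 in effect.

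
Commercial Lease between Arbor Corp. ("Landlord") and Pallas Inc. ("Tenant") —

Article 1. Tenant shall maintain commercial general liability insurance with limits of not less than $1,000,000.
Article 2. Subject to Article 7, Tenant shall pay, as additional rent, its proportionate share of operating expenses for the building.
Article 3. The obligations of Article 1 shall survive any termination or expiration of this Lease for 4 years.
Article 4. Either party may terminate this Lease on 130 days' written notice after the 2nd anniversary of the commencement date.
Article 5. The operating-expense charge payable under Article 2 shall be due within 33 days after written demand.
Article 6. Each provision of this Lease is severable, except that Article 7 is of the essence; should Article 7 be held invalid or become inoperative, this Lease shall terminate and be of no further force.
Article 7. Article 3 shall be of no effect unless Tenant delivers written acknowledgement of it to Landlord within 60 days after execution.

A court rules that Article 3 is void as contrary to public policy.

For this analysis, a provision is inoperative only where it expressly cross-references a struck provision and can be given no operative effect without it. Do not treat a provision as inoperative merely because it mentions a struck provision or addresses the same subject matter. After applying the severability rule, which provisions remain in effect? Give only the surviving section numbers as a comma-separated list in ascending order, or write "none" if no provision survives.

Article 3 is struck. Article 7 merely fixes the acknowledgement condition for Article 3; with Article 3 gone it has nothing to operate on and falls away. Article 6 makes Article 7 an essential term, and Article 7 has been rendered inoperative by the cascade; under Article 6, the entire Lease is therefore void. No provision of the Lease survives.

none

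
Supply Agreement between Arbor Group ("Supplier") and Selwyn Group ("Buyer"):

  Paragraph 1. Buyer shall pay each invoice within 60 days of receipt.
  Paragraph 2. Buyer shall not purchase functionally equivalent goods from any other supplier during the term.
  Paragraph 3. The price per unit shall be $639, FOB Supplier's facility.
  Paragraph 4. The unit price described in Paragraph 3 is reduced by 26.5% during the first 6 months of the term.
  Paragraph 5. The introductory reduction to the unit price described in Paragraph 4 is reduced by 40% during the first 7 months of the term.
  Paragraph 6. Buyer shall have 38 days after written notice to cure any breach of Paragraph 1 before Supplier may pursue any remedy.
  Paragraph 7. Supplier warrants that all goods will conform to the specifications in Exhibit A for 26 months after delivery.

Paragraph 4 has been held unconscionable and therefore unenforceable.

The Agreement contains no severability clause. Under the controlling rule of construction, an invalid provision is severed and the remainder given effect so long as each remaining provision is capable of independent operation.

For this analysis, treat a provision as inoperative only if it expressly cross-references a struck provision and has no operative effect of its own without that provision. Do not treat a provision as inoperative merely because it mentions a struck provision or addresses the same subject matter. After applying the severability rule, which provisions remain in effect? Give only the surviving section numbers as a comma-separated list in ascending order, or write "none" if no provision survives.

1, 2, 3, 6, 7

Paragraph 4 is struck. Paragraph 5 does nothing except set the introductory reduction to the introductory reduction to the unit price by reference to Paragraph 4; with Paragraph 4 gone it has no independent effect and is inoperative. With no severability clause, the stated default rule severs what cannot stand and enforces each remaining provision that can operate on its own. The provisions still in force are Paragraph 1, Paragraph 2, Paragraph 3, Paragraph 6, and Paragraph 7.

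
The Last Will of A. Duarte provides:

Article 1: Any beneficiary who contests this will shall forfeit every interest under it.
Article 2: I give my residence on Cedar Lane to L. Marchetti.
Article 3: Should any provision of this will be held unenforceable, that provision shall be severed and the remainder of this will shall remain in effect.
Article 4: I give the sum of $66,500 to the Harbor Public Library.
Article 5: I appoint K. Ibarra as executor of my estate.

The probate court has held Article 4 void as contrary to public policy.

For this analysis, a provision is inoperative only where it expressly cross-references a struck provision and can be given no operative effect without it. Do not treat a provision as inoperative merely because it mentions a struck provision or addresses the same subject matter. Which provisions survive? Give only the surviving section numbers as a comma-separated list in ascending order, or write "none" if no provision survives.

1, 2, 3, 5

Article 4 is struck. Nothing else in the will is defined by reference to Article 4. Article 3 is a severability clause and preserves every provision that can still be given independent effect. That leaves Article 1, Article 2, Article 3, and Article 5 in effect.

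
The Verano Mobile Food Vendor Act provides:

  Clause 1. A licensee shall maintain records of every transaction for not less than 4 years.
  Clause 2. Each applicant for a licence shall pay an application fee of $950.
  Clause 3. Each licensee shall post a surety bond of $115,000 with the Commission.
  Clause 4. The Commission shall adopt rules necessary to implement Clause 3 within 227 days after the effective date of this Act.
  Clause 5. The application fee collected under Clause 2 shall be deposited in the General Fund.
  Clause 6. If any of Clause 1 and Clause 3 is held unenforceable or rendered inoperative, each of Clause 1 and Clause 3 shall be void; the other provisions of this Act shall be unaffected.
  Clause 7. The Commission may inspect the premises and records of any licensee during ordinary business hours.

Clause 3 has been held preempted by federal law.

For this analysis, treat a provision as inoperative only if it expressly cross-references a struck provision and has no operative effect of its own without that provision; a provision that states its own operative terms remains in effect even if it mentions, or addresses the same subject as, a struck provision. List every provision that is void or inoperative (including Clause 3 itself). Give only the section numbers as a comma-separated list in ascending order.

1, 3, 4

Clause 3 is struck. The only function of Clause 4 is the rulemaking mandate for Clause 3, so it cannot stand once Clause 3 is removed. Clause 6 declares Clause 1 and Clause 3 mutually dependent; since one of them has fallen, all of them are of no effect. That brings down Clause 1 as well. The remainder continues in force under Clause 6. Clause 2, Clause 5, Clause 6, and Clause 7 remain in effect.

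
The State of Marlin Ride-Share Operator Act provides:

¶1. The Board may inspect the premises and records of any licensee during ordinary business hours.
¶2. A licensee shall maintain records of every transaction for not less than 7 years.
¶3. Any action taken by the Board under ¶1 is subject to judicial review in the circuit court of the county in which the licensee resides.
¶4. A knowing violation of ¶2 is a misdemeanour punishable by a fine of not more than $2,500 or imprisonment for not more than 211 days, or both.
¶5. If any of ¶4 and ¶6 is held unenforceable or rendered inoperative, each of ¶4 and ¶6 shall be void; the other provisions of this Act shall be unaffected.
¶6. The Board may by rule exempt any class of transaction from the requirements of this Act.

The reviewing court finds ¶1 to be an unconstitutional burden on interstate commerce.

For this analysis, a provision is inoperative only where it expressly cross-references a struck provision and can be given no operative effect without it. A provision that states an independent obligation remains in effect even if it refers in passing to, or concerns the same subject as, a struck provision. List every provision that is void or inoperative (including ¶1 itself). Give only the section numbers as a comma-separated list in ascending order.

¶1 is struck. ¶3 merely fixes the judicial-review right for ¶1; with ¶1 gone it has nothing to operate on and falls away. ¶5 ties ¶4 and ¶6 together, but none of those is affected here; the remaining provisions continue in force under ¶5. ¶2, ¶4, ¶5, and ¶6 remain in effect.

1, 3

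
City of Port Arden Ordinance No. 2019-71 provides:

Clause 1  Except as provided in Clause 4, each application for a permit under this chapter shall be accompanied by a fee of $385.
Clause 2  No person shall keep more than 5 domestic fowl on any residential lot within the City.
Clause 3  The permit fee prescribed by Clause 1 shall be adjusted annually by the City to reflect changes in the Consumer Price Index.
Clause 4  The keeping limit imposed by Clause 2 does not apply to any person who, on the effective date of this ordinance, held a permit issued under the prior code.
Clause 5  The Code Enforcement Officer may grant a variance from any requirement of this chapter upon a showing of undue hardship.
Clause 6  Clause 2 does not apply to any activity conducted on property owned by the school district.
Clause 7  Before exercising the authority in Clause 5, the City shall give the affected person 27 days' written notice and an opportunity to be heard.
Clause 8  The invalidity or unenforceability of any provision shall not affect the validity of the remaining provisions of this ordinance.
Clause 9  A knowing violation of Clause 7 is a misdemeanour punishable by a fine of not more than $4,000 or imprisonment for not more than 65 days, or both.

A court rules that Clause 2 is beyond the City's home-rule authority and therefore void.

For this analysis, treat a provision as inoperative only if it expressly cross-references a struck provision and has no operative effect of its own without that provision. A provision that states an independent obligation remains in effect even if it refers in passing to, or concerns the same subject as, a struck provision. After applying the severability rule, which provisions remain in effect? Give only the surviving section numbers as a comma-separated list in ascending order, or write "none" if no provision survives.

1, 3, 5, 7, 8, 9

Clause 2 is struck. The only function of Clause 4 is the grandfather exemption from Clause 2, so it cannot stand once Clause 2 is removed. Clause 6 merely fixes the public-property exemption from Clause 2; with Clause 2 gone it has nothing to operate on and falls away. Clause 1 mentions Clause 4 but its own obligation stands independently of Clause 4, so Clause 1 is not affected. Clause 8 is a severability clause and preserves every provision that can still be given independent effect. That leaves Clause 1, Clause 3, Clause 5, Clause 7, Clause 8, and Clause 9 in effect.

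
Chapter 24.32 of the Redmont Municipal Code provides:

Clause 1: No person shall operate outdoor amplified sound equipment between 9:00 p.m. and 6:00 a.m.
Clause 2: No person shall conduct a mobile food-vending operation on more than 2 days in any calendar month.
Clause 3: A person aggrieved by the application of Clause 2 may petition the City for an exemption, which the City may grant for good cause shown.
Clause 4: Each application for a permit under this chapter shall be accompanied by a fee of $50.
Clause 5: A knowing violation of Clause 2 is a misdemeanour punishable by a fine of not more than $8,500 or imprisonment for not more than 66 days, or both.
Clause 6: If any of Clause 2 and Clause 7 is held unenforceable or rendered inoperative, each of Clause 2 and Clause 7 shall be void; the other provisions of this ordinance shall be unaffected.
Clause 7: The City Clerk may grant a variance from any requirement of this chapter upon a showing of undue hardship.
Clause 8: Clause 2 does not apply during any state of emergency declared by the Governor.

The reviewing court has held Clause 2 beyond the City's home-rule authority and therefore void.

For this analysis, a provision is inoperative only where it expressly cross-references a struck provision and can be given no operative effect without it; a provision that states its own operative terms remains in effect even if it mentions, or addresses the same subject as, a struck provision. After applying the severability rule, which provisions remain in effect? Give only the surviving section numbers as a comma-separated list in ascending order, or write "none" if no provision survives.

1, 4, 6

Clause 2 is struck. Clause 3 operates only by reference to Clause 2, so it falls with Clause 2. The only function of Clause 5 is the criminal penalty for violating Clause 2, so it cannot stand once Clause 2 is removed. The only function of Clause 8 is the emergency suspension of Clause 2, so it cannot stand once Clause 2 is removed. Clause 6 declares Clause 2 and Clause 7 mutually dependent; since one of them has fallen, all of them are of no effect. That brings down Clause 7 as well. The remainder continues in force under Clause 6. That leaves Clause 1, Clause 4, and Clause 6 in effect.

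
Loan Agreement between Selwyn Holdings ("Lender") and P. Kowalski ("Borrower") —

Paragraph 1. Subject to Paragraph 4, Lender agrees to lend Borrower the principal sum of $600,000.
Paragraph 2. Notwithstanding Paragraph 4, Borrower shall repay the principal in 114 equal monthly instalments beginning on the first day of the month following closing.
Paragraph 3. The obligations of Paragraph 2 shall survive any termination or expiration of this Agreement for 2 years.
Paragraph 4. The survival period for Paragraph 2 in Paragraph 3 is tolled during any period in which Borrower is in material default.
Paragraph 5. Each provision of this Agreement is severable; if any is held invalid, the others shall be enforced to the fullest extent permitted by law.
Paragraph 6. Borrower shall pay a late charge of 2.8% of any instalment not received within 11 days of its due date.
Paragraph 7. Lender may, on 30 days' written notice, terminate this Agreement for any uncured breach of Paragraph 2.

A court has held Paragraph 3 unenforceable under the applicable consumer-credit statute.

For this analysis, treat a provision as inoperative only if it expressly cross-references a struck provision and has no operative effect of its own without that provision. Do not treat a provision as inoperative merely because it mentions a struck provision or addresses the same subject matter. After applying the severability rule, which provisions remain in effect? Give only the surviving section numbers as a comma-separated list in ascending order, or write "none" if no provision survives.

1, 2, 5, 6, 7

Paragraph 3 is struck. The whole of Paragraph 4 is the tolling of the survival period for Paragraph 2, defined by reference to Paragraph 3, so Paragraph 4 cannot stand once Paragraph 3 is removed. Although Paragraph 2 refers to Paragraph 4, its operative terms do not depend on Paragraph 4, so it remains in effect. Paragraph 1 mentions Paragraph 4 but its own obligation stands independently of Paragraph 4, so Paragraph 1 is not affected. Under the severability clause in Paragraph 5, the remaining provisions continue in force. Paragraph 1, Paragraph 2, Paragraph 5, Paragraph 6, and Paragraph 7 remain in effect.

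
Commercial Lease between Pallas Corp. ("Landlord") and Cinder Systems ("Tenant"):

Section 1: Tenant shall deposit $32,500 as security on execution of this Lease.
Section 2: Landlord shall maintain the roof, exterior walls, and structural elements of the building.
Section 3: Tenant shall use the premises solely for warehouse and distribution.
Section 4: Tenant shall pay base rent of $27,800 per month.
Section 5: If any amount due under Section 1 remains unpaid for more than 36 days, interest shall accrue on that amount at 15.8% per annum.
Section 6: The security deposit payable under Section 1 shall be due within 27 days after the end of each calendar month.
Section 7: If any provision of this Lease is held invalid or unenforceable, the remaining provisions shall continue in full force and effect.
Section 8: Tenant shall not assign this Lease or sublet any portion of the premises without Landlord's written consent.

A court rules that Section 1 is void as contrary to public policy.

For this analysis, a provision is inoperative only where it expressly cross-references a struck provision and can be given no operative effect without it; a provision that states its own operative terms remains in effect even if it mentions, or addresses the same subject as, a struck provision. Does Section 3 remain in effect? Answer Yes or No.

Section 1 is struck. Section 5 does nothing except set the default interest on the security deposit by reference to Section 1; with Section 1 gone it has no independent effect and is inoperative. Section 6 operates only by reference to Section 1, so it falls with Section 1. Section 7 is a severability clause and preserves every provision that can still be given independent effect. Section 2, Section 3, Section 4, Section 7, and Section 8 remain in effect. Section 3 is among the surviving provisions, so the answer is yes.

Yes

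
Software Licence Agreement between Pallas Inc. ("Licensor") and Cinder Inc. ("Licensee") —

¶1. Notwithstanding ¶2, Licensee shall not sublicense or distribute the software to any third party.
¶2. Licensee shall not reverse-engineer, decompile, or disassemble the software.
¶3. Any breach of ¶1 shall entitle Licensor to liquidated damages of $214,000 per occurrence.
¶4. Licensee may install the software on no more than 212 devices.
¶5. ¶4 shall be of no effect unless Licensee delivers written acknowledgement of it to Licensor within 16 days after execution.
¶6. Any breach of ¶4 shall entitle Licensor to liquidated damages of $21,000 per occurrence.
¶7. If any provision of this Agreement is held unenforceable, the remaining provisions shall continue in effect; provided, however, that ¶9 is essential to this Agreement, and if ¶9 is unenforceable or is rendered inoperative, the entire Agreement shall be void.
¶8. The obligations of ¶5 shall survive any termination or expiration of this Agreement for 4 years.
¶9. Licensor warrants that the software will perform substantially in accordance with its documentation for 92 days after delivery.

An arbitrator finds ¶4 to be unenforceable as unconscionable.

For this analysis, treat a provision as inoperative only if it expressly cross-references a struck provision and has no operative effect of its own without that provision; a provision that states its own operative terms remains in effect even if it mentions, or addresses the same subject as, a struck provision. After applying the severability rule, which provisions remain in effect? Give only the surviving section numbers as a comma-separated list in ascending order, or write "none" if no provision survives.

¶4 is struck. The only function of ¶5 is the acknowledgement condition for ¶4, so it cannot stand once ¶4 is removed. The whole of ¶6 is the liquidated-damages amount, defined by reference to ¶4, so ¶6 cannot stand once ¶4 is removed. ¶8 operates only by reference to ¶5, so it falls with ¶5. ¶7 makes ¶9 an essential term, but ¶9 is unaffected, so the severability proviso in ¶7 preserves the remaining provisions. The provisions still in force are ¶1, ¶2, ¶3, ¶7, and ¶9.

1, 2, 3, 7, 9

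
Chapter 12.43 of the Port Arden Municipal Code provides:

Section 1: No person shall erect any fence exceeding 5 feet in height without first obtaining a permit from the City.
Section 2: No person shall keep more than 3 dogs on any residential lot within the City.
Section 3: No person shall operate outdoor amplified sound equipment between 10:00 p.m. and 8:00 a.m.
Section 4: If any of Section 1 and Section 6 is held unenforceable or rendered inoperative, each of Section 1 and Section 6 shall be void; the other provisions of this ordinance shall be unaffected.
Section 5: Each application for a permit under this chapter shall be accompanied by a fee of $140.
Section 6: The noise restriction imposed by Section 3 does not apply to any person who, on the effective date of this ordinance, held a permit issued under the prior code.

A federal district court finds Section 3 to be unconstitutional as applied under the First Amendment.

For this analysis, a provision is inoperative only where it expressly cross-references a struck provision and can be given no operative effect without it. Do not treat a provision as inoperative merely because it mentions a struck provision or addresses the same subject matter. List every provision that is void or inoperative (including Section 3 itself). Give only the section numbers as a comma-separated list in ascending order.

1, 3, 6

Section 3 is struck. The only function of Section 6 is the grandfather exemption from Section 3, so it cannot stand once Section 3 is removed. Section 4 declares Section 1 and Section 6 mutually dependent; since one of them has fallen, all of them are of no effect. That brings down Section 1 as well. The remainder continues in force under Section 4. The provisions still in force are Section 2, Section 4, and Section 5.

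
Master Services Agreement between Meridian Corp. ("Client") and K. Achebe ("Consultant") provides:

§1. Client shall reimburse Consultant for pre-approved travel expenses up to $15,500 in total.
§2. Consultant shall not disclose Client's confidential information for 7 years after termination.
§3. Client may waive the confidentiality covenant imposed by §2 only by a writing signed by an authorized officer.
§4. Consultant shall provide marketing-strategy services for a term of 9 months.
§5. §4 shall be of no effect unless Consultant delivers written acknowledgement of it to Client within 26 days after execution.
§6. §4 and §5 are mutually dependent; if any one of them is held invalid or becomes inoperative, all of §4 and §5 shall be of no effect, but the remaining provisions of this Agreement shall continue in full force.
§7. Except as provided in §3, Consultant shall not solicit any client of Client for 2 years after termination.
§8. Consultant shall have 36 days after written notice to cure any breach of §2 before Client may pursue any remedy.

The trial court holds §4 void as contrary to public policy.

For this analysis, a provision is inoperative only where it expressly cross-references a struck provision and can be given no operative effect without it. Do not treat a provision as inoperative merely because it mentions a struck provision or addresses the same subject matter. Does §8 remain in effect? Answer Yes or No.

Yes

§4 is struck. §5 has no operative effect of its own apart from §4 and is therefore inoperative. §6 declares §4 and §5 mutually dependent; since one of them has fallen, all of them are of no effect. The remainder continues in force under §6. §1, §2, §3, §6, §7, and §8 remain in effect. §8 is among the surviving provisions, so the answer is yes.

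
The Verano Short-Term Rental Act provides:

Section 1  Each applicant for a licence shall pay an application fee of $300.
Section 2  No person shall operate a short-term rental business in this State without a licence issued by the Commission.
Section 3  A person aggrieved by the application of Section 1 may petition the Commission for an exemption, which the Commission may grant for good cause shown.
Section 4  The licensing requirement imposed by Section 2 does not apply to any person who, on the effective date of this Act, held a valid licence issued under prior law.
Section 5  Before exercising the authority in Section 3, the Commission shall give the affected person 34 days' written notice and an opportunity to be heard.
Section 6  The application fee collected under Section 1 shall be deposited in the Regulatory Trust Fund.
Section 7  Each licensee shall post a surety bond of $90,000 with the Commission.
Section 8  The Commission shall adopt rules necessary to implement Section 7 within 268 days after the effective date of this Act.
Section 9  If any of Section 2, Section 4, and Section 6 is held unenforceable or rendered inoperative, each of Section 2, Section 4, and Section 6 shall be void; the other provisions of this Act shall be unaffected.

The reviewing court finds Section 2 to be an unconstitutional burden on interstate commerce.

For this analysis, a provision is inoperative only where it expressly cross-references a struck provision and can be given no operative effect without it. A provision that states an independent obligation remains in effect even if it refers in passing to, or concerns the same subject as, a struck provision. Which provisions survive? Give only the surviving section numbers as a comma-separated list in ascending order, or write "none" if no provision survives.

1, 3, 5, 7, 8, 9

Section 2 is struck. Section 4 merely fixes the grandfather exemption from Section 2; with Section 2 gone it has nothing to operate on and falls away. Section 9 declares Section 2, Section 4, and Section 6 mutually dependent; since one of them has fallen, all of them are of no effect. That brings down Section 6 as well. The remainder continues in force under Section 9. Section 1, Section 3, Section 5, Section 7, Section 8, and Section 9 remain in effect.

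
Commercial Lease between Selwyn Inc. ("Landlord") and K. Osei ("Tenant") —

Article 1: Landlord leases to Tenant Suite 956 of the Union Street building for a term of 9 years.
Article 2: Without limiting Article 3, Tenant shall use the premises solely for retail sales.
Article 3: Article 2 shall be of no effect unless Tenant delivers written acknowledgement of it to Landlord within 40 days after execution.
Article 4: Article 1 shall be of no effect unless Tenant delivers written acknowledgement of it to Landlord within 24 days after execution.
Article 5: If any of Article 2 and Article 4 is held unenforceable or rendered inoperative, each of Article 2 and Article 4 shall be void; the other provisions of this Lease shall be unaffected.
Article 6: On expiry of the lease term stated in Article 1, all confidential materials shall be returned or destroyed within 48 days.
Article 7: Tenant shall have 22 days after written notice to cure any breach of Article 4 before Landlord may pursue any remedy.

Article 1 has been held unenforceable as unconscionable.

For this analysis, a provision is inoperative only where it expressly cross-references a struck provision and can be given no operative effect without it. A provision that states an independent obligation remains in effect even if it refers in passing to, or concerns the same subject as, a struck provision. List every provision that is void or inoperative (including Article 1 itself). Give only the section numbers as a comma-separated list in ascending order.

Article 1 is struck. Article 4 merely fixes the acknowledgement condition for Article 1; with Article 1 gone it has nothing to operate on and falls away. Article 6 merely fixes the return obligation tied to Article 1; with Article 1 gone it has nothing to operate on and falls away. Article 7 operates only by reference to Article 4, so it falls with Article 4. Article 5 declares Article 2 and Article 4 mutually dependent; since one of them has fallen, all of them are of no effect. That brings down Article 2 as well. Article 3 in turn depends solely on a provision now struck and likewise falls. The remainder continues in force under Article 5. Only Article 5 remains in effect.

1, 2, 3, 4, 6, 7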